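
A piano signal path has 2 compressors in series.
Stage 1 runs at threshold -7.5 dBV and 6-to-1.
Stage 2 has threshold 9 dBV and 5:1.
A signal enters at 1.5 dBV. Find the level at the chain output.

Stage 1: 9 dB above -7.5 dBV, reduced 6:1 to 1.5 dB above → -6 dBV.
Stage 2: -6 dBV is at or below the 9 dBV threshold — no compression; output -6 dBV.

-6 dBV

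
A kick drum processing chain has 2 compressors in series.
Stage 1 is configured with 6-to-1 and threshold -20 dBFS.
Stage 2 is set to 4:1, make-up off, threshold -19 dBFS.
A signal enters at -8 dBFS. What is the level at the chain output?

Stage 1: -8 dBFS is 12 dB over -20 dBFS; at 6:1 that becomes 2 dB over, giving -18 dBFS.
Stage 2: -18 dBFS is 1 dB over -19 dBFS; at 4:1 that becomes 0.25 dB over, giving -18.75 dBFS.

-18.75 dBFS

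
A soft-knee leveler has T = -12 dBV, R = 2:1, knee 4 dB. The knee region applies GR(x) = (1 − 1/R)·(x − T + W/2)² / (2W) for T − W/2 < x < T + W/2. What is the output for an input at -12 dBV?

x − T + W/2 = -12 − (-12) + 2 = 2.
GR = (1 − 1/2) × 2² / 8 = 0.5 × 4 / 8 = 0.25 dB.
Output = -12 − 0.25 = -12.25 dBV.

-12.25 dBV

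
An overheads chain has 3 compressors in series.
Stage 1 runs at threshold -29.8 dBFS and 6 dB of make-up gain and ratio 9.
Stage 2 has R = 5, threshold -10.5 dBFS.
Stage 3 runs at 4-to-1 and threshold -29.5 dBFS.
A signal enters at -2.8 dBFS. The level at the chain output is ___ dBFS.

-27.325 dBFS

Stage 1: -2.8 dBFS is 27 dB over -29.8 dBFS; at 9:1 that becomes 3 dB over, giving -26.8 dBFS; +6 dB make-up → -20.8 dBFS.
Stage 2: -20.8 dBFS ≤ -10.5 dBFS, so stage 2 doesn't engage; output -20.8 dBFS.
Stage 3: -20.8 dBFS is 8.7 dB over -29.5 dBFS; at 4:1 that becomes 2.175 dB over, giving -27.325 dBFS.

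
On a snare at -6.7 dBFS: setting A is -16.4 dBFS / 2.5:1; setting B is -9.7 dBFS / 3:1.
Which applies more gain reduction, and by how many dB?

A, by 3.82 dB

A: 9.7 dB over, compressed to 3.88 dB over, so 5.82 dB of GR.
B: 3 dB over, compressed to 1 dB over, so 2 dB of GR.
A reduces 3.82 dB more.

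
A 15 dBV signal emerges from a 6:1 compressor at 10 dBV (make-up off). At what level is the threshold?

9 dBV

Let T be the threshold. Output overshoot = (input overshoot)/R, so 10 − T = (15 − T)/6.
6·(10 − T) = 15 − T → 5·T = 60 − 15 = 45.
T = 45/5 = 9 dBV.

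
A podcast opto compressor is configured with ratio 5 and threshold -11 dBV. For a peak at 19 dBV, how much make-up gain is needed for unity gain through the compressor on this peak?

The peak compresses to -11 + 30/5 = -5 dBV.
To reach 19 dBV requires 19 − (-5) = 24 dB of make-up.

24 dB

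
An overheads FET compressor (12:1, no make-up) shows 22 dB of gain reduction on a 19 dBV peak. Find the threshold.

Let T be the threshold. Output overshoot = (input overshoot)/R, so -3 − T = (19 − T)/12.
12·(-3 − T) = 19 − T → 11·T = -36 − 19 = -55.
T = -55/11 = -5 dBV.

-5 dBV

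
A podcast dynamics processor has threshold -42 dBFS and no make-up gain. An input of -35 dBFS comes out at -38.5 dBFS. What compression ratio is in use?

Input overshoot = -35 − (-42) = 7 dB; output overshoot = -38.5 − (-42) = 3.5 dB.
Ratio = 7 / 3.5 = 2.

2:1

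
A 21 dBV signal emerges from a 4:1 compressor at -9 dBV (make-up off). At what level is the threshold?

-19 dBV

Input is 40 dB above T (since output overshoot × R = input overshoot: (-9 − T)·4 = 21 − T gives T = -19 dBV).
Check: -19 + (21 − (-19))/4 = -19 + 10 = -9 dBV. ✓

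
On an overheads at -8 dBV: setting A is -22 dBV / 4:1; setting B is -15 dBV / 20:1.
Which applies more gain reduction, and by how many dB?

A, by 3.85 dB

A: 14 dB over, compressed to 3.5 dB over, so 10.5 dB of GR.
B: 7 dB over, compressed to 0.35 dB over, so 6.65 dB of GR.
A applies 3.85 dB more gain reduction.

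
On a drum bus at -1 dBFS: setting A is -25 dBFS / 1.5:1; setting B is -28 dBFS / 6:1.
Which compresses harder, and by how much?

A: 24 dB over, compressed to 16 dB over, so 8 dB of GR.
B: 27 dB over, compressed to 4.5 dB over, so 22.5 dB of GR.
B applies 14.5 dB more gain reduction.

B, by 14.5 dB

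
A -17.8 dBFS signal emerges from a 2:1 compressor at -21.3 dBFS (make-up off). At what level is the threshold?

-24.8 dBFS

Gain reduction = -17.8 − (-21.3) = 3.5 dB; output overshoot = GR / (R − 1) = 3.5 / 1 = 3.5 dB.
Threshold = output − output overshoot = -21.3 − 3.5 = -24.8 dBFS.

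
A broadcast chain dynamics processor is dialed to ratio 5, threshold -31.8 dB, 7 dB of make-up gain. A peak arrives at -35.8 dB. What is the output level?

-28.8 dB

-35.8 dB is 4 dB below the -31.8 dB threshold, so no gain reduction is applied.
Make-up gain adds 7 dB: -35.8 + 7 = -28.8 dB.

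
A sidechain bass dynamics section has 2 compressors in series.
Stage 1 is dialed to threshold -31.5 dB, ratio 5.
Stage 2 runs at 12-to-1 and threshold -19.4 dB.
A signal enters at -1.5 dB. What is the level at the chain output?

Stage 1: overshoot 30 dB → 30/5 = 6 dB → -25.5 dB.
Stage 2: below threshold (-25.5 ≤ -19.4); passes unchanged; output -25.5 dB.

-25.5 dB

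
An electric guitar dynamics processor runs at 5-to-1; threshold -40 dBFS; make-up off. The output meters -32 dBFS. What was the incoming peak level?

0 dBFS

Post-compression overshoot = -32 − (-40) = 8 dB.
Undo the ratio: input overshoot = 8 × 5 = 40 dB, giving input = 0 dBFS.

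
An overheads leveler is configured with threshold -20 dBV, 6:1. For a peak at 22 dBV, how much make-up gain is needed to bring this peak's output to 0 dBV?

13 dB

Overshoot 42 dB → 42/6 = 7 dB after compression, so the compressed level is -20 + 7 = -13 dBV.
Make-up = target − compressed = 0 − (-13) = 13 dB.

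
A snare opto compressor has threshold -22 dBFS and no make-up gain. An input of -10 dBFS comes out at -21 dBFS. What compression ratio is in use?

12:1

Input overshoot = -10 − (-22) = 12 dB; output overshoot = -21 − (-22) = 1 dB.
Ratio = 12 / 1 = 12.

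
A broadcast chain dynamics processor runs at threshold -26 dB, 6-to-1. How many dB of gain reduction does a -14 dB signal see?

Overshoot = -14 − (-26) = 12 dB.
A 6:1 ratio leaves 2 dB of that excess.
Gain reduction = 12 − 2 = 10 dB.

10 dB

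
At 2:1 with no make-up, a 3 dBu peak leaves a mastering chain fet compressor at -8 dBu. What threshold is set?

-19 dBu

Input is 22 dB above T (since output overshoot × R = input overshoot: (-8 − T)·2 = 3 − T gives T = -19 dBu).
Check: -19 + (3 − (-19))/2 = -19 + 11 = -8 dBu. ✓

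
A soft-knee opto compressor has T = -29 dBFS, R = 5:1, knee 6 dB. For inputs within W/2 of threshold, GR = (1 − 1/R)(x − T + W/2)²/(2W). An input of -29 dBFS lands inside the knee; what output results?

x − T + W/2 = -29 − (-29) + 3 = 3.
GR = (1 − 1/5) × 3² / 12 = 0.8 × 9 / 12 = 0.6 dB.
Output = -29 − 0.6 = -29.6 dBFS.

-29.6 dBFS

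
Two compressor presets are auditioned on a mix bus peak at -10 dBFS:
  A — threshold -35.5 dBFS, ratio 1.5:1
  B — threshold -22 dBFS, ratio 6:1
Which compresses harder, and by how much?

B, by 1.5 dB

A: overshoot 25.5 dB → output overshoot 17 dB → GR 8.5 dB.
B: overshoot 12 dB → output overshoot 2 dB → GR 10 dB.
B reduces 1.5 dB more.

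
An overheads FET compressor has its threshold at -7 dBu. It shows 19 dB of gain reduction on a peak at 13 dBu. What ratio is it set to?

20:1

Input overshoot = 13 − (-7) = 20 dB.
Output overshoot = 20 − 19 = 1 dB.
Ratio = input overshoot / output overshoot = 20 / 1 = 20.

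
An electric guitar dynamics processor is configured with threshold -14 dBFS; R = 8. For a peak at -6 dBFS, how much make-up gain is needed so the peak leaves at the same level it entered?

7 dB

Without make-up, output = threshold + overshoot/8 = -14 + 1 = -13 dBFS.
Gap to target: 7 dB.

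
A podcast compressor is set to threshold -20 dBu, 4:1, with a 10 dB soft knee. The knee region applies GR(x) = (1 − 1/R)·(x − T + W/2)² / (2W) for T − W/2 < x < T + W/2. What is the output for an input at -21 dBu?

-21.6 dBu

x − T + W/2 = -21 − (-20) + 5 = 4.
GR = (1 − 1/4) × 4² / 20 = 0.75 × 16 / 20 = 0.6 dB.
Output = -21 − 0.6 = -21.6 dBu.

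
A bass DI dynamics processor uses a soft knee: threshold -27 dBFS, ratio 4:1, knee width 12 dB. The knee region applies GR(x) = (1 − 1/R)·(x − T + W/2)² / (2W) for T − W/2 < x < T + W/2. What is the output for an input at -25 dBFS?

-27 dBFS

x − T + W/2 = -25 − (-27) + 6 = 8.
GR = (1 − 1/4) × 8² / 24 = 0.75 × 64 / 24 = 2 dB.
Output = -25 − 2 = -27 dBFS.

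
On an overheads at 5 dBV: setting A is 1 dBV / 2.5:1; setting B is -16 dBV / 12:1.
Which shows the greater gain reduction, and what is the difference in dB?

A: overshoot 4 dB → output overshoot 1.6 dB → GR 2.4 dB.
B: overshoot 21 dB → output overshoot 1.75 dB → GR 19.25 dB.
B applies 16.85 dB more gain reduction.

B, by 16.85 dB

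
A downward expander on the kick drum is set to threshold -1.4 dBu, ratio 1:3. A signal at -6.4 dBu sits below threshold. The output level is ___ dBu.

-16.4 dBu

Below threshold, a 1:3 expander applies gain = (3−1)×(T − x) of attenuation.
(3−1) × 5 = 10 dB, so output = -6.4 − 10 = -16.4 dBu.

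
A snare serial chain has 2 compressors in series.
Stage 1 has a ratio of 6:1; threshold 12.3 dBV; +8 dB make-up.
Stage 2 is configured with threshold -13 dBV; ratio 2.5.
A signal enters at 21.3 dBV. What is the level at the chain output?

Stage 1: 9 dB above 12.3 dBV, reduced 6:1 to 1.5 dB above → 13.8 dBV; +8 dB make-up → 21.8 dBV.
Stage 2: 34.8 dB above -13 dBV, reduced 2.5:1 to 13.92 dB above → 0.92 dBV.

0.92 dBV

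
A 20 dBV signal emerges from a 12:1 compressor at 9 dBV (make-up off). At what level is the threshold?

8 dBV

Let T be the threshold. Output overshoot = (input overshoot)/R, so 9 − T = (20 − T)/12.
12·(9 − T) = 20 − T → 11·T = 108 − 20 = 88.
T = 88/11 = 8 dBV.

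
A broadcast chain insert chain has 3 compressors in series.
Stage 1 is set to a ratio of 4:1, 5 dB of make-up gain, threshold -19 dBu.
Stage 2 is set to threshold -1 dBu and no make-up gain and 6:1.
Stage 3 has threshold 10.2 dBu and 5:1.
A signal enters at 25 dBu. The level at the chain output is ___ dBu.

-3 dBu

Stage 1: 25 dBu is 44 dB over -19 dBu; at 4:1 that becomes 11 dB over, giving -8 dBu; +5 dB make-up → -3 dBu.
Stage 2: -3 dBu is at or below the -1 dBu threshold — no compression; output -3 dBu.
Stage 3: -3 dBu ≤ 10.2 dBu, so stage 3 doesn't engage; output -3 dBu.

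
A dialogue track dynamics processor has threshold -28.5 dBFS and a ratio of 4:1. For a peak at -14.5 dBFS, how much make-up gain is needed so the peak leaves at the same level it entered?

10.5 dB

Overshoot 14 dB → 14/4 = 3.5 dB after compression, so the compressed level is -28.5 + 3.5 = -25 dBFS.
Make-up = target − compressed = -14.5 − (-25) = 10.5 dB.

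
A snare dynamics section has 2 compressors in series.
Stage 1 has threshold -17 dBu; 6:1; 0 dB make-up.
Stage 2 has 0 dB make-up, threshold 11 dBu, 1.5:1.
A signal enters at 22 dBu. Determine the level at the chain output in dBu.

-10.5 dBu

Stage 1: 22 dBu is 39 dB over -17 dBu; at 6:1 that becomes 6.5 dB over, giving -10.5 dBu.
Stage 2: below threshold (-10.5 ≤ 11); passes unchanged; output -10.5 dBu.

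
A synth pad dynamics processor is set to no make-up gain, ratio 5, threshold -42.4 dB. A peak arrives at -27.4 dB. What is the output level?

The input is 15 dB above the -42.4 dB threshold.
At 5:1 the overshoot is divided by 5, leaving 3 dB above threshold.
So the level is -42.4 + 3 = -39.4 dB.

-39.4 dB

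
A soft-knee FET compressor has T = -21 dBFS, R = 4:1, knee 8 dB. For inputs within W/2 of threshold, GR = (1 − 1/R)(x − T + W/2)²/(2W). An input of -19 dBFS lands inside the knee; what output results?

-20.6875 dBFS

x − T + W/2 = -19 − (-21) + 4 = 6.
GR = (1 − 1/4) × 6² / 16 = 0.75 × 36 / 16 = 1.6875 dB.
Output = -19 − 1.6875 = -20.6875 dBFS.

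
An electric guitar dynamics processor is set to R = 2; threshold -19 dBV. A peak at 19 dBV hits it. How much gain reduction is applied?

19 dB

Overshoot = 19 − (-19) = 38 dB.
At 2:1, output sits 38/2 = 19 dB above threshold.
GR = overshoot in − overshoot out = 38 − 19 = 19 dB.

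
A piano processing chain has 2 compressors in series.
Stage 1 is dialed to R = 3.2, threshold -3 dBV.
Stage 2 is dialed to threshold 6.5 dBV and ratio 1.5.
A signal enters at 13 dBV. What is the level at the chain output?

Stage 1: 13 dBV is 16 dB over -3 dBV; at 3.2:1 that becomes 5 dB over, giving 2 dBV.
Stage 2: below threshold (2 ≤ 6.5); passes unchanged; output 2 dBV.

2 dBV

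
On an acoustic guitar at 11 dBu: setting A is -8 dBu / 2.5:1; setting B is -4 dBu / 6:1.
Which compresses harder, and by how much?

A: 19 dB over, compressed to 7.6 dB over, so 11.4 dB of GR.
B: 15 dB over, compressed to 2.5 dB over, so 12.5 dB of GR.
Difference: 1.1 dB in favour of B.

B, by 1.1 dB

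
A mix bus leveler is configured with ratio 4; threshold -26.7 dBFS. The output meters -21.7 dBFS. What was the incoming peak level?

-6.7 dBFS

That's 5 dB above the -26.7 dBFS threshold.
Undo the ratio: input overshoot = 5 × 4 = 20 dB, giving input = -6.7 dBFS.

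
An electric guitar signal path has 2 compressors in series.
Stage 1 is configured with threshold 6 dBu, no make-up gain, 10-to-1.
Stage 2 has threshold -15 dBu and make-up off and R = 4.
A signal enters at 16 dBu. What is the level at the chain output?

-9.5 dBu

Stage 1: 16 dBu is 10 dB over 6 dBu; at 10:1 that becomes 1 dB over, giving 7 dBu.
Stage 2: 22 dB above -15 dBu, reduced 4:1 to 5.5 dB above → -9.5 dBu.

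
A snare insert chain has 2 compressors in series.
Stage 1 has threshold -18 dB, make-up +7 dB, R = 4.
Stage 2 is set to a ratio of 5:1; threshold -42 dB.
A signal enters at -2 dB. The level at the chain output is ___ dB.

-35 dB

Stage 1: 16 dB above -18 dB, reduced 4:1 to 4 dB above → -14 dB; +7 dB make-up → -7 dB.
Stage 2: 35 dB above -42 dB, reduced 5:1 to 7 dB above → -35 dB.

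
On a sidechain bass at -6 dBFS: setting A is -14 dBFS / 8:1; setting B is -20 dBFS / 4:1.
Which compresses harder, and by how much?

A: 8 dB over, compressed to 1 dB over, so 7 dB of GR.
B: 14 dB over, compressed to 3.5 dB over, so 10.5 dB of GR.
B reduces 3.5 dB more.

B, by 3.5 dB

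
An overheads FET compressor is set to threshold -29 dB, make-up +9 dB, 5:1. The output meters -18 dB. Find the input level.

-19 dB

Before make-up, the level was -18 − 9 = -27 dB.
That's 2 dB above the -29 dB threshold.
Input overshoot = R × output overshoot = 10 dB → input = -29 + 10 = -19 dB.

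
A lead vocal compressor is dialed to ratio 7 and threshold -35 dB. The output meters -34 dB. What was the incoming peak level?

The compressed level sits -34 − (-35) = 1 dB over threshold.
Before 7:1 compression the overshoot was 1 × 7 = 7 dB, so input = -35 + 7 = -28 dB.

-28 dB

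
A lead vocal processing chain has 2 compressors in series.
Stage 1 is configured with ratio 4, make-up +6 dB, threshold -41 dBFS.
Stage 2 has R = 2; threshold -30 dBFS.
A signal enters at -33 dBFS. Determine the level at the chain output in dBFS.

Stage 1: -33 dBFS is 8 dB over -41 dBFS; at 4:1 that becomes 2 dB over, giving -39 dBFS; +6 dB make-up → -33 dBFS.
Stage 2: -33 dBFS is at or below the -30 dBFS threshold — no compression; output -33 dBFS.

-33 dBFS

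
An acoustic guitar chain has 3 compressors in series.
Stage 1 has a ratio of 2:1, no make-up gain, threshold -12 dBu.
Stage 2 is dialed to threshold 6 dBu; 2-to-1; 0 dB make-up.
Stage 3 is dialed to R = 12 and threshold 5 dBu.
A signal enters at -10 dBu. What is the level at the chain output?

Stage 1: -10 dBu is 2 dB over -12 dBu; at 2:1 that becomes 1 dB over, giving -11 dBu.
Stage 2: below threshold (-11 ≤ 6); passes unchanged; output -11 dBu.
Stage 3: -11 dBu is at or below the 5 dBu threshold — no compression; output -11 dBu.

-11 dBu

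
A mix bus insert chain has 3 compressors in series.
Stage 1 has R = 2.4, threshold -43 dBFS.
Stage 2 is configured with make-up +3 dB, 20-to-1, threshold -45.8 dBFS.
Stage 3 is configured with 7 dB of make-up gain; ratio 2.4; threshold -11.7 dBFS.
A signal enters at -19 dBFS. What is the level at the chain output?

Stage 1: -19 dBFS is 24 dB over -43 dBFS; at 2.4:1 that becomes 10 dB over, giving -33 dBFS.
Stage 2: 12.8 dB above -45.8 dBFS, reduced 20:1 to 0.64 dB above → -45.16 dBFS; +3 dB make-up → -42.16 dBFS.
Stage 3: -42.16 dBFS is at or below the -11.7 dBFS threshold — no compression; make-up brings it to -35.16 dBFS.

-35.16 dBFS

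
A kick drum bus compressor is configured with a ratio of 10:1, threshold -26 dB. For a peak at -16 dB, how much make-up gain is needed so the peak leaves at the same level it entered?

9 dB

Without make-up, output = threshold + overshoot/10 = -26 + 1 = -25 dB.
Gap to target: 9 dB.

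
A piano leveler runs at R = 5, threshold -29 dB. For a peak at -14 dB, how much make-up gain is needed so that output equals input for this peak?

12 dB

Without make-up, output = threshold + overshoot/5 = -29 + 3 = -26 dB.
Gap to target: 12 dB.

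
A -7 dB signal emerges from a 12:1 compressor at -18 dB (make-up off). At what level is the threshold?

-19 dB

Input is 12 dB above T (since output overshoot × R = input overshoot: (-18 − T)·12 = -7 − T gives T = -19 dB).
Check: -19 + (-7 − (-19))/12 = -19 + 1 = -18 dB. ✓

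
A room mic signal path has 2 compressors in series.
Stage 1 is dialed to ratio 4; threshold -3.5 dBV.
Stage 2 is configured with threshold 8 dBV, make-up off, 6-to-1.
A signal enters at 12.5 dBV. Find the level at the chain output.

0.5 dBV

Stage 1: overshoot 16 dB → 16/4 = 4 dB → 0.5 dBV.
Stage 2: 0.5 dBV ≤ 8 dBV, so stage 2 doesn't engage; output 0.5 dBV.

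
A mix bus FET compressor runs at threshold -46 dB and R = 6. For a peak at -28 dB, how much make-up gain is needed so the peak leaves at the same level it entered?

15 dB

Without make-up, output = threshold + overshoot/6 = -46 + 3 = -43 dB.
Gap to target: 15 dB.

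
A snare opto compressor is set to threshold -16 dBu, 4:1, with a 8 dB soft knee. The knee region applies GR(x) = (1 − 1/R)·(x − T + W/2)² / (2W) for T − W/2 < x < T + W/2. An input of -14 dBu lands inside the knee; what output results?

-15.6875 dBu

x − T + W/2 = -14 − (-16) + 4 = 6.
GR = (1 − 1/4) × 6² / 16 = 0.75 × 36 / 16 = 1.6875 dB.
Output = -14 − 1.6875 = -15.6875 dBu.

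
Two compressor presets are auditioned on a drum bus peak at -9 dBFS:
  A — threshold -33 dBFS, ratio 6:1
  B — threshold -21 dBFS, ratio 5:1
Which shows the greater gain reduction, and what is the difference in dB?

A: GR = 24 − 24/6 = 20 dB.
B: GR = 12 − 12/5 = 9.6 dB.
Difference: 10.4 dB in favour of A.

A, by 10.4 dB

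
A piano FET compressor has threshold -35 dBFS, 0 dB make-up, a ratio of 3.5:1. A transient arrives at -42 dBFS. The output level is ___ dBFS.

-42 dBFS

-42 dBFS is 7 dB below the -35 dBFS threshold, so no gain reduction is applied.
Output = input = -42 dBFS.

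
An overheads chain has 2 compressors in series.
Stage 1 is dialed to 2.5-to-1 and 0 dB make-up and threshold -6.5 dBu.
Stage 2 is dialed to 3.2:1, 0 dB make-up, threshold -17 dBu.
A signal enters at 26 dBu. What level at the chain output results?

Stage 1: overshoot 32.5 dB → 32.5/2.5 = 13 dB → 6.5 dBu.
Stage 2: 23.5 dB above -17 dBu, reduced 3.2:1 to 7.34375 dB above → -9.65625 dBu.

-9.65625 dBu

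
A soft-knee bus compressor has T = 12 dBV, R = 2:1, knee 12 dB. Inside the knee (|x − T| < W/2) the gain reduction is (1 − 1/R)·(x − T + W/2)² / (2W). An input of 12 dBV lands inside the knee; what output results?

x − T + W/2 = 12 − 12 + 6 = 6.
GR = (1 − 1/2) × 6² / 24 = 0.5 × 36 / 24 = 0.75 dB.
Output = 12 − 0.75 = 11.25 dBV.

11.25 dBV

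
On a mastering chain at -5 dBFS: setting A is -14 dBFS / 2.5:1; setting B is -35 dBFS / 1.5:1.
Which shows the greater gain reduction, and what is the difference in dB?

B, by 4.6 dB

A: 9 dB over, compressed to 3.6 dB over, so 5.4 dB of GR.
B: 30 dB over, compressed to 20 dB over, so 10 dB of GR.
B applies 4.6 dB more gain reduction.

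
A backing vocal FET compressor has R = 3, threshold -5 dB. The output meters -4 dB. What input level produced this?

-2 dB

That's 1 dB above the -5 dB threshold.
Input overshoot = R × output overshoot = 3 dB → input = -5 + 3 = -2 dB.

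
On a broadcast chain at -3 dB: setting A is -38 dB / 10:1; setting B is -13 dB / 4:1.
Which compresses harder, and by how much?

A, by 24 dB

A: overshoot 35 dB → output overshoot 3.5 dB → GR 31.5 dB.
B: overshoot 10 dB → output overshoot 2.5 dB → GR 7.5 dB.
A reduces 24 dB more.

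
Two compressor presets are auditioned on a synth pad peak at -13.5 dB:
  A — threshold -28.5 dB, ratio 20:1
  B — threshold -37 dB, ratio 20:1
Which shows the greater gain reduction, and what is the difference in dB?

B, by 8.075 dB

A: GR = 15 − 15/20 = 14.25 dB.
B: GR = 23.5 − 23.5/20 = 22.325 dB.
B applies 8.075 dB more gain reduction.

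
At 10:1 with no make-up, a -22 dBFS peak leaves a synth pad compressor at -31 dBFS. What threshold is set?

-32 dBFS

Let T be the threshold. Output overshoot = (input overshoot)/R, so -31 − T = (-22 − T)/10.
10·(-31 − T) = -22 − T → 9·T = -310 − (-22) = -288.
T = -288/9 = -32 dBFS.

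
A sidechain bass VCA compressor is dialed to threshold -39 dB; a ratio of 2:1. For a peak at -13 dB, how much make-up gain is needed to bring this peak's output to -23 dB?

3 dB

Without make-up, output = threshold + overshoot/2 = -39 + 13 = -26 dB.
Gap to target: 3 dB.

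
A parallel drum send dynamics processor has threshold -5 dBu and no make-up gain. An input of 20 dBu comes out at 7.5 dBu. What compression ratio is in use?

2:1

Input overshoot = 20 − (-5) = 25 dB; output overshoot = 7.5 − (-5) = 12.5 dB.
Ratio = 25 / 12.5 = 2.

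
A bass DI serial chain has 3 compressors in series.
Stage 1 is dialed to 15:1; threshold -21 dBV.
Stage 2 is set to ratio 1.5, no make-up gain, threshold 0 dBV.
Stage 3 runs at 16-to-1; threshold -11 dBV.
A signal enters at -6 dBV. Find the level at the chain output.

Stage 1: -6 dBV is 15 dB over -21 dBV; at 15:1 that becomes 1 dB over, giving -20 dBV.
Stage 2: below threshold (-20 ≤ 0); passes unchanged; output -20 dBV.
Stage 3: below threshold (-20 ≤ -11); passes unchanged; output -20 dBV.

-20 dBV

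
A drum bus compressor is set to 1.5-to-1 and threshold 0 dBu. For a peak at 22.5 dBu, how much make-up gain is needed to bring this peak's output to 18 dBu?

3 dB

Without make-up, output = threshold + overshoot/1.5 = 0 + 15 = 15 dBu.
Gap to target: 3 dB.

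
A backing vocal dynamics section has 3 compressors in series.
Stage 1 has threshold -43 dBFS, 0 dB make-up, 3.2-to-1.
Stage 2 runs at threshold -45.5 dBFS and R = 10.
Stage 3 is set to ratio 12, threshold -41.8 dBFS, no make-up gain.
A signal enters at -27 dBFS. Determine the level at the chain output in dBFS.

-44.75 dBFS

Stage 1: -27 dBFS is 16 dB over -43 dBFS; at 3.2:1 that becomes 5 dB over, giving -38 dBFS.
Stage 2: overshoot 7.5 dB → 7.5/10 = 0.75 dB → -44.75 dBFS.
Stage 3: -44.75 dBFS is at or below the -41.8 dBFS threshold — no compression; output -44.75 dBFS.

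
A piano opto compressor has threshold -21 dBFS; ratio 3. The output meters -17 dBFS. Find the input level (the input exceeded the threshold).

Post-compression overshoot = -17 − (-21) = 4 dB.
Input overshoot = R × output overshoot = 12 dB → input = -21 + 12 = -9 dBFS.

-9 dBFS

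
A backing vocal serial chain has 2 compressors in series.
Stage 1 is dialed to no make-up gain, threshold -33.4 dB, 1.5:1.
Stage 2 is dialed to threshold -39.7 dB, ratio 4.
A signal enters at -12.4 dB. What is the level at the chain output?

Stage 1: overshoot 21 dB → 21/1.5 = 14 dB → -19.4 dB.
Stage 2: overshoot 20.3 dB → 20.3/4 = 5.075 dB → -34.625 dB.

-34.625 dB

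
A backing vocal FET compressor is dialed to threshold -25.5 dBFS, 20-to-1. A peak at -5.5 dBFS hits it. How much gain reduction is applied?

19 dB

The signal is 20 dB above threshold.
At 20:1, output sits 20/20 = 1 dB above threshold.
So the signal is attenuated by 20 − 1 = 19 dB.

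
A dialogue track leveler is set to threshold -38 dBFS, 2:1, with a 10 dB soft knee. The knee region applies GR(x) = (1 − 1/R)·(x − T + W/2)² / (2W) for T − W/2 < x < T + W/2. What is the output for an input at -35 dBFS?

x − T + W/2 = -35 − (-38) + 5 = 8.
GR = (1 − 1/2) × 8² / 20 = 0.5 × 64 / 20 = 1.6 dB.
Output = -35 − 1.6 = -36.6 dBFS.

-36.6 dBFS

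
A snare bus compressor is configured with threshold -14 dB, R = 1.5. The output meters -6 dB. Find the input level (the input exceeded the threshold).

-2 dB

Post-compression overshoot = -6 − (-14) = 8 dB.
Before 1.5:1 compression the overshoot was 8 × 1.5 = 12 dB, so input = -14 + 12 = -2 dB.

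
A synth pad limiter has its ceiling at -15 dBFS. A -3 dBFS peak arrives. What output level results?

-15 dBFS

The limiter clamps the peak to its -15 dBFS ceiling.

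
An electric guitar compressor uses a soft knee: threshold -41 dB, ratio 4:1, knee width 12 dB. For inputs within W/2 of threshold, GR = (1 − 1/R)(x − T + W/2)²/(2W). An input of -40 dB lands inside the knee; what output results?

x − T + W/2 = -40 − (-41) + 6 = 7.
GR = (1 − 1/4) × 7² / 24 = 0.75 × 49 / 24 = 1.53125 dB.
Output = -40 − 1.53125 = -41.53125 dB.

-41.53125 dB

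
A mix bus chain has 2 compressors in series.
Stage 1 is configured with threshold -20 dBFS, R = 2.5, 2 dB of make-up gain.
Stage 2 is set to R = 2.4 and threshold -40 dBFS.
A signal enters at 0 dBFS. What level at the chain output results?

Stage 1: 20 dB above -20 dBFS, reduced 2.5:1 to 8 dB above → -12 dBFS; +2 dB make-up → -10 dBFS.
Stage 2: -10 dBFS is 30 dB over -40 dBFS; at 2.4:1 that becomes 12.5 dB over, giving -27.5 dBFS.

-27.5 dBFS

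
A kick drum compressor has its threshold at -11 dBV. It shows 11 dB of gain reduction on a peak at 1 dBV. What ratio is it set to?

12:1

Input overshoot = 1 − (-11) = 12 dB.
Output overshoot = 12 − 11 = 1 dB.
Ratio = input overshoot / output overshoot = 12 / 1 = 12.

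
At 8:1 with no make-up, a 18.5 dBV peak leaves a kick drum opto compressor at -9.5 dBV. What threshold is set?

Input is 32 dB above T (since output overshoot × R = input overshoot: (-9.5 − T)·8 = 18.5 − T gives T = -13.5 dBV).
Check: -13.5 + (18.5 − (-13.5))/8 = -13.5 + 4 = -9.5 dBV. ✓

-13.5 dBV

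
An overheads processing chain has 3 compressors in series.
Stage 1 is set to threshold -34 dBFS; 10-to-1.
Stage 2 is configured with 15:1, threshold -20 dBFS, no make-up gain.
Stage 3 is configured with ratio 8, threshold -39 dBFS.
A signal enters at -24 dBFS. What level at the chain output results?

-38.25 dBFS

Stage 1: -24 dBFS is 10 dB over -34 dBFS; at 10:1 that becomes 1 dB over, giving -33 dBFS.
Stage 2: -33 dBFS is at or below the -20 dBFS threshold — no compression; output -33 dBFS.
Stage 3: overshoot 6 dB → 6/8 = 0.75 dB → -38.25 dBFS.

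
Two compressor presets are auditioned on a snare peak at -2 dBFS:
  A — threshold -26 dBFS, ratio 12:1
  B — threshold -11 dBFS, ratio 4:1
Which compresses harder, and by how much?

A: 24 dB over, compressed to 2 dB over, so 22 dB of GR.
B: 9 dB over, compressed to 2.25 dB over, so 6.75 dB of GR.
Difference: 15.25 dB in favour of A.

A, by 15.25 dB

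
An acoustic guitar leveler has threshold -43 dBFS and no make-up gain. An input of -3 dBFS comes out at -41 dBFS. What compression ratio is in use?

20:1

Input overshoot = -3 − (-43) = 40 dB; output overshoot = -41 − (-43) = 2 dB.
Ratio = 40 / 2 = 20.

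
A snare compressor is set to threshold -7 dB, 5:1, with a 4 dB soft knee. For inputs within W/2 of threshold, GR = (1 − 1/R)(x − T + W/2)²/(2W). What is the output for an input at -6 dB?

x − T + W/2 = -6 − (-7) + 2 = 3.
GR = (1 − 1/5) × 3² / 8 = 0.8 × 9 / 8 = 0.9 dB.
Output = -6 − 0.9 = -6.9 dB.

-6.9 dB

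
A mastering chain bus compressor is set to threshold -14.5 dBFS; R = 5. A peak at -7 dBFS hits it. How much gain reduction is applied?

The signal is 7.5 dB above threshold.
A 5:1 ratio leaves 1.5 dB of that excess.
Gain reduction = 7.5 − 1.5 = 6 dB.

6 dB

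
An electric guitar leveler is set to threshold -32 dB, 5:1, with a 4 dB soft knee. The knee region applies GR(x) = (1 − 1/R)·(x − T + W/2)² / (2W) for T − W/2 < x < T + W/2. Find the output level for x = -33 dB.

-33.1 dB

x − T + W/2 = -33 − (-32) + 2 = 1.
GR = (1 − 1/5) × 1² / 8 = 0.8 × 1 / 8 = 0.1 dB.
Output = -33 − 0.1 = -33.1 dB.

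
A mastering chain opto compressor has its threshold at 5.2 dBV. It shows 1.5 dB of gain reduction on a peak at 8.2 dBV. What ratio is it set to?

2:1

Input overshoot = 8.2 − 5.2 = 3 dB.
Output overshoot = 3 − 1.5 = 1.5 dB.
Ratio = input overshoot / output overshoot = 3 / 1.5 = 2.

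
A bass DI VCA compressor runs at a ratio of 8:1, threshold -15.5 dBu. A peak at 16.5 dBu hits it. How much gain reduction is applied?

16.5 dBu exceeds the threshold by 32 dB.
A 8:1 ratio leaves 4 dB of that excess.
GR = overshoot in − overshoot out = 32 − 4 = 28 dB.

28 dB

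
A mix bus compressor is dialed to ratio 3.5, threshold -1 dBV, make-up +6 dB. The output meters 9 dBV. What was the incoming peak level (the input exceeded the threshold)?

13 dBV

Remove make-up: 9 − 6 = 3 dBV.
The compressed level sits 3 − (-1) = 4 dB over threshold.
Undo the ratio: input overshoot = 4 × 3.5 = 14 dB, giving input = 13 dBV.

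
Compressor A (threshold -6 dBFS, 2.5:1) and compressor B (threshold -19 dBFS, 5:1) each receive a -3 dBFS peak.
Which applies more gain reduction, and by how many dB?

A: GR = 3 − 3/2.5 = 1.8 dB.
B: GR = 16 − 16/5 = 12.8 dB.
B applies 11 dB more gain reduction.

B, by 11 dB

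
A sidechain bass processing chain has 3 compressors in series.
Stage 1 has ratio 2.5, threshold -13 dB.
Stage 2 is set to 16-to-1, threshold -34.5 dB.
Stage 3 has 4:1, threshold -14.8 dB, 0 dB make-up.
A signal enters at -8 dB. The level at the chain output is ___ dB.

-33.03125 dB

Stage 1: -8 dB is 5 dB over -13 dB; at 2.5:1 that becomes 2 dB over, giving -11 dB.
Stage 2: 23.5 dB above -34.5 dB, reduced 16:1 to 1.46875 dB above → -33.03125 dB.
Stage 3: below threshold (-33.03125 ≤ -14.8); passes unchanged; output -33.03125 dB.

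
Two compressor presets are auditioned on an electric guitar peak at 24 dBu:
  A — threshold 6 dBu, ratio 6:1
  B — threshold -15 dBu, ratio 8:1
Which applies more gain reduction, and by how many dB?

B, by 19.125 dB

A: GR = 18 − 18/6 = 15 dB.
B: GR = 39 − 39/8 = 34.125 dB.
Difference: 19.125 dB in favour of B.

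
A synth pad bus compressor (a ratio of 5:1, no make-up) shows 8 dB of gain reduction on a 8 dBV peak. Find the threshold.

Gain reduction = 8 − 0 = 8 dB; output overshoot = GR / (R − 1) = 8 / 4 = 2 dB.
Threshold = output − output overshoot = 0 − 2 = -2 dBV.

-2 dBV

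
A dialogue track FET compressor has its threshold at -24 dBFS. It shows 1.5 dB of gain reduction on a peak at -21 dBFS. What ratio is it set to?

2:1

Input overshoot = -21 − (-24) = 3 dB.
Output overshoot = 3 − 1.5 = 1.5 dB.
Ratio = input overshoot / output overshoot = 3 / 1.5 = 2.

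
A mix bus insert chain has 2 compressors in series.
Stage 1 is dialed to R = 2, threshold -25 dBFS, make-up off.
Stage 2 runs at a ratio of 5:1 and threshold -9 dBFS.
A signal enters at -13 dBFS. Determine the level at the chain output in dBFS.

Stage 1: 12 dB above -25 dBFS, reduced 2:1 to 6 dB above → -19 dBFS.
Stage 2: -19 dBFS ≤ -9 dBFS, so stage 2 doesn't engage; output -19 dBFS.

-19 dBFS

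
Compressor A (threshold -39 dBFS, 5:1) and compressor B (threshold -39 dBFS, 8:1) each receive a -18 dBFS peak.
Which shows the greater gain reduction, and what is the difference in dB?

A: 21 dB over, compressed to 4.2 dB over, so 16.8 dB of GR.
B: 21 dB over, compressed to 2.625 dB over, so 18.375 dB of GR.
B reduces 1.575 dB more.

B, by 1.575 dB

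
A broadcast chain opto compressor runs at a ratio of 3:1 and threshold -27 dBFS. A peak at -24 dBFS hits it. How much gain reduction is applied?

2 dB

-24 dBFS exceeds the threshold by 3 dB.
At 3:1, output sits 3/3 = 1 dB above threshold.
Gain reduction = 3 − 1 = 2 dB.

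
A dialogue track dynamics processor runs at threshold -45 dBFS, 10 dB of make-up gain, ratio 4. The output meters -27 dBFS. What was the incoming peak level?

Remove make-up: -27 − 10 = -37 dBFS.
The compressed level sits -37 − (-45) = 8 dB over threshold.
Input overshoot = R × output overshoot = 32 dB → input = -45 + 32 = -13 dBFS.

-13 dBFS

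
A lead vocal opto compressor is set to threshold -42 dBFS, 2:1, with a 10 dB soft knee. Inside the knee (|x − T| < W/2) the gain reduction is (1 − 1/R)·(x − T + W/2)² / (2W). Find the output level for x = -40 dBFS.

x − T + W/2 = -40 − (-42) + 5 = 7.
GR = (1 − 1/2) × 7² / 20 = 0.5 × 49 / 20 = 1.225 dB.
Output = -40 − 1.225 = -41.225 dBFS.

-41.225 dBFS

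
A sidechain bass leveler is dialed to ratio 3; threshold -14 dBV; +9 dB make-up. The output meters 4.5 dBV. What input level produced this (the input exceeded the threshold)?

14.5 dBV

Remove make-up: 4.5 − 9 = -4.5 dBV.
The compressed level sits -4.5 − (-14) = 9.5 dB over threshold.
Before 3:1 compression the overshoot was 9.5 × 3 = 28.5 dB, so input = -14 + 28.5 = 14.5 dBV.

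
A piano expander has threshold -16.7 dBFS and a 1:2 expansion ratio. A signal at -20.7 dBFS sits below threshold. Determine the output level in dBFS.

Undershoot = (-16.7) − (-20.7) = 4 dB.
At 1:2, that expands to 8 dB under threshold.
Output = -16.7 − 8 = -24.7 dBFS.

-24.7 dBFS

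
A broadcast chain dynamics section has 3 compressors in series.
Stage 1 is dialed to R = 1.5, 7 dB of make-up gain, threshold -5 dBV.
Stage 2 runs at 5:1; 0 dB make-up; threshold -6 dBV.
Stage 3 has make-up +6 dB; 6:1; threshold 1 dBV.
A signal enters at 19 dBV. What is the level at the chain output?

4.8 dBV

Stage 1: 24 dB above -5 dBV, reduced 1.5:1 to 16 dB above → 11 dBV; +7 dB make-up → 18 dBV.
Stage 2: 24 dB above -6 dBV, reduced 5:1 to 4.8 dB above → -1.2 dBV.
Stage 3: below threshold (-1.2 ≤ 1); passes unchanged; make-up brings it to 4.8 dBV.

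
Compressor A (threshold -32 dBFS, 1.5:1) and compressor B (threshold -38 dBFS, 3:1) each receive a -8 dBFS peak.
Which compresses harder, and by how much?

B, by 12 dB

A: GR = 24 − 24/1.5 = 8 dB.
B: GR = 30 − 30/3 = 20 dB.
Difference: 12 dB in favour of B.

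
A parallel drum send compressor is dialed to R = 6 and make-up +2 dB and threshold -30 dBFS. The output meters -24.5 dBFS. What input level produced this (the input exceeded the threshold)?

Before make-up, the level was -24.5 − 2 = -26.5 dBFS.
That's 3.5 dB above the -30 dBFS threshold.
Undo the ratio: input overshoot = 3.5 × 6 = 21 dB, giving input = -9 dBFS.

-9 dBFS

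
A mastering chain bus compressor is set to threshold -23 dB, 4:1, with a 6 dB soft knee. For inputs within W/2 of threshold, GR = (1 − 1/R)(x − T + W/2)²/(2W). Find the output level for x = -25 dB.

-25.0625 dB

x − T + W/2 = -25 − (-23) + 3 = 1.
GR = (1 − 1/4) × 1² / 12 = 0.75 × 1 / 12 = 0.0625 dB.
Output = -25 − 0.0625 = -25.0625 dB.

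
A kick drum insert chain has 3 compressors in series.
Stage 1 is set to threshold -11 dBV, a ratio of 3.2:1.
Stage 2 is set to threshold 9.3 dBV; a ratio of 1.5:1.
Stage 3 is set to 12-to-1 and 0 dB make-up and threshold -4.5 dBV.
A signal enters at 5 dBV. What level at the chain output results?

Stage 1: 5 dBV is 16 dB over -11 dBV; at 3.2:1 that becomes 5 dB over, giving -6 dBV.
Stage 2: -6 dBV is at or below the 9.3 dBV threshold — no compression; output -6 dBV.
Stage 3: below threshold (-6 ≤ -4.5); passes unchanged; output -6 dBV.

-6 dBV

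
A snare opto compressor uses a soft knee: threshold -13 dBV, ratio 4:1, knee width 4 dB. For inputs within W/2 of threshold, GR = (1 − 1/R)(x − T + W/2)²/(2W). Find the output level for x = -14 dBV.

-14.09375 dBV

x − T + W/2 = -14 − (-13) + 2 = 1.
GR = (1 − 1/4) × 1² / 8 = 0.75 × 1 / 8 = 0.09375 dB.
Output = -14 − 0.09375 = -14.09375 dBV.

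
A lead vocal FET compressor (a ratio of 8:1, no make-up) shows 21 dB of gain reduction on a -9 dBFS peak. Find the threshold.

Input is 24 dB above T (since output overshoot × R = input overshoot: (-30 − T)·8 = -9 − T gives T = -33 dBFS).
Check: -33 + (-9 − (-33))/8 = -33 + 3 = -30 dBFS. ✓

-33 dBFS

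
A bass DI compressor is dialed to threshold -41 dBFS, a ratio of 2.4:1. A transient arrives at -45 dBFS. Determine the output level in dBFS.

-45 dBFS is 4 dB below the -41 dBFS threshold, so no gain reduction is applied.
Output = input = -45 dBFS.

-45 dBFS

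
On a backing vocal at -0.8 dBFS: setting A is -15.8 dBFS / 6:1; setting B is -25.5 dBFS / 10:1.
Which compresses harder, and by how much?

A: GR = 15 − 15/6 = 12.5 dB.
B: GR = 24.7 − 24.7/10 = 22.23 dB.
B reduces 9.73 dB more.

B, by 9.73 dB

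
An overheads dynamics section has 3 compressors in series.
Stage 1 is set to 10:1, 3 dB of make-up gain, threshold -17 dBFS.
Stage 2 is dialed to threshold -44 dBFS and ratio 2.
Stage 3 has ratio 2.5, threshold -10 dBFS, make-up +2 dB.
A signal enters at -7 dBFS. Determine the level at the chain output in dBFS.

Stage 1: 10 dB above -17 dBFS, reduced 10:1 to 1 dB above → -16 dBFS; +3 dB make-up → -13 dBFS.
Stage 2: overshoot 31 dB → 31/2 = 15.5 dB → -28.5 dBFS.
Stage 3: -28.5 dBFS ≤ -10 dBFS, so stage 3 doesn't engage; make-up brings it to -26.5 dBFS.

-26.5 dBFS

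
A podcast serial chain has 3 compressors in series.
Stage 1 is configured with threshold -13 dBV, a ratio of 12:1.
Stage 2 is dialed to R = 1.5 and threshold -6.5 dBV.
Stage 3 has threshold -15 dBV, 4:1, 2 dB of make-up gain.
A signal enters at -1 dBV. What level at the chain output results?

Stage 1: 12 dB above -13 dBV, reduced 12:1 to 1 dB above → -12 dBV.
Stage 2: below threshold (-12 ≤ -6.5); passes unchanged; output -12 dBV.
Stage 3: 3 dB above -15 dBV, reduced 4:1 to 0.75 dB above → -14.25 dBV; +2 dB make-up → -12.25 dBV.

-12.25 dBV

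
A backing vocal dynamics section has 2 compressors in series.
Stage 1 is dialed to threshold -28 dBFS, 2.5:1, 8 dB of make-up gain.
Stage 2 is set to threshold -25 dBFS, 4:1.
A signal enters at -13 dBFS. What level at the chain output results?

-22.25 dBFS

Stage 1: -13 dBFS is 15 dB over -28 dBFS; at 2.5:1 that becomes 6 dB over, giving -22 dBFS; +8 dB make-up → -14 dBFS.
Stage 2: -14 dBFS is 11 dB over -25 dBFS; at 4:1 that becomes 2.75 dB over, giving -22.25 dBFS.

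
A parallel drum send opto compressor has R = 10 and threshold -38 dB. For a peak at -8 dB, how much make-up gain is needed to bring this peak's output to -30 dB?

5 dB

Without make-up, output = threshold + overshoot/10 = -38 + 3 = -35 dB.
Gap to target: 5 dB.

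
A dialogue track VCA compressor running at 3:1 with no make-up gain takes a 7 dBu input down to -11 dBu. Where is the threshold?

-20 dBu

Let T be the threshold. Output overshoot = (input overshoot)/R, so -11 − T = (7 − T)/3.
3·(-11 − T) = 7 − T → 2·T = -33 − 7 = -40.
T = -40/2 = -20 dBu.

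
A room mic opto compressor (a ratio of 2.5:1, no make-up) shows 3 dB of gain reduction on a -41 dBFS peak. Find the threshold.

-46 dBFS

Input is 5 dB above T (since output overshoot × R = input overshoot: (-44 − T)·2.5 = -41 − T gives T = -46 dBFS).
Check: -46 + (-41 − (-46))/2.5 = -46 + 2 = -44 dBFS. ✓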